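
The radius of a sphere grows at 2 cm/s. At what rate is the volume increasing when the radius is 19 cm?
2888π cm³/s

V = (4/3)πr³
dV/dt = dV/dr · dr/dt = 4πr² · 2
At r = 19: dV/dt = 2888π cm³/s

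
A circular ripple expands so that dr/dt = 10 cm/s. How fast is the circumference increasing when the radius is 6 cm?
20π cm/s

C = 2πr
dC/dt = 2π · dr/dt = 2π · 10 = 20π cm/s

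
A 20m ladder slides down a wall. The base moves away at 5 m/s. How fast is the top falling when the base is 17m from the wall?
85√111/111 ≈ 8.068 m/s

x² + y² = 20²
2x·dx/dt + 2y·dy/dt = 0
dy/dt = -x/y · dx/dt = -17/√111 · 5 = -85√111/111 m/s
The top is descending at 85√111/111 ≈ 8.068 m/s.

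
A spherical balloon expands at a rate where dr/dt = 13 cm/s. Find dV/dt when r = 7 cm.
2548π cm³/s

V = (4/3)πr³
dV/dt = dV/dr · dr/dt = 4πr² · 13
At r = 7: dV/dt = 2548π cm³/s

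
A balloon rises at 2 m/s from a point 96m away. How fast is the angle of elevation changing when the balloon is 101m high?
0.009888 rad/s

tan(θ) = y/96
sec²(θ) · dθ/dt = (1/96) · dy/dt
dθ/dt = cos²(θ)/96 · 2 = 96/(96² + 101²) · 2
dθ/dt = 0.009888 rad/s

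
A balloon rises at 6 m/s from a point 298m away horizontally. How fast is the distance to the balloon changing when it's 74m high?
111√23570/11785 ≈ 1.446 m/s

z² = 298² + y²
z = √(298² + 74²) = 2√23570
dz/dt = y/z · dy/dt = 74/(2√23570) · 6 = 111√23570/11785 ≈ 1.446 m/s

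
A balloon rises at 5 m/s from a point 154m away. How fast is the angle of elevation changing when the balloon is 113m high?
0.021105 rad/s

tan(θ) = y/154
sec²(θ) · dθ/dt = (1/154) · dy/dt
dθ/dt = cos²(θ)/154 · 5 = 154/(154² + 113²) · 5
dθ/dt = 0.021105 rad/s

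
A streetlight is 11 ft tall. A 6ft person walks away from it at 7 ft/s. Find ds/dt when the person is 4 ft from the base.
42/5 ft/s

By similar triangles: 11/(x+s) = 6/s
Solving: s = 6x/5
ds/dt = 6/5 · dx/dt = 6/5 · 7 = 42/5 ft/s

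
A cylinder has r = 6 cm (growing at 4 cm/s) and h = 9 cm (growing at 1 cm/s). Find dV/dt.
468π cm³/s

V = πr²h
dV/dt = 2πrh·dr/dt + πr²·dh/dt
= 2π(6)(9)(4) + π(6)²(1)
= 468π cm³/s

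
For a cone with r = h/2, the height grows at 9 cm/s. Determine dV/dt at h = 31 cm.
8649π/4 cm³/s

V = (1/3)π(h/2)²h = πh³/12
dV/dt = πh²/4 · 9
At h = 31: dV/dt = 8649π/4 cm³/s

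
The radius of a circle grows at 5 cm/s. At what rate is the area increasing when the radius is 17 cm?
170π cm²/s

A = πr²
dA/dt = 2πr · dr/dt = 2π(17)(5) = 170π cm²/s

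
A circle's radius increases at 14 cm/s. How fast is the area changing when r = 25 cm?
700π cm²/s

A = πr²
dA/dt = 2πr · dr/dt = 2π(25)(14) = 700π cm²/s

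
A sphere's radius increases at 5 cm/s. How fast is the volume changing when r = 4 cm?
320π cm³/s

V = (4/3)πr³
dV/dt = dV/dr · dr/dt = 4πr² · 5
At r = 4: dV/dt = 320π cm³/s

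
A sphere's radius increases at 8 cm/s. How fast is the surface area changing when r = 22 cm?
1408π cm²/s

S = 4πr²
dS/dt = dS/dr · dr/dt = 8πr · 8
At r = 22: dS/dt = 1408π cm²/s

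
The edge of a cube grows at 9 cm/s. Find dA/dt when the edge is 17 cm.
1836 cm²/s

A = 6s²
dA/dt = 12s · ds/dt = 12·17·9 = 1836 cm²/s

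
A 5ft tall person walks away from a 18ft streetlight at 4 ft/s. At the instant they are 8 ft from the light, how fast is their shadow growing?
20/13 ft/s

By similar triangles: 18/(x+s) = 5/s
Solving: s = 5x/13
ds/dt = 5/13 · dx/dt = 5/13 · 4 = 20/13 ft/s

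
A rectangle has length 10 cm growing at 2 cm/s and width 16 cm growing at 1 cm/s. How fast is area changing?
42 cm²/s

A = lw
dA/dt = w·dl/dt + l·dw/dt = 16·2 + 10·1 = 42 cm²/s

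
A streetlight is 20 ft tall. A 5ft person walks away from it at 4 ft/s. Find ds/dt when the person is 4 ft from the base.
4/3 ft/s

By similar triangles: 20/(x+s) = 5/s
Solving: s = 5x/15
ds/dt = 5/15 · dx/dt = 1/3 · 4 = 4/3 ft/s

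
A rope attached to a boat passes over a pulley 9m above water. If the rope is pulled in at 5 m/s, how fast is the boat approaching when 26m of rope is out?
26√595/119 ≈ 5.329 m/s

rope² = x² + 9²
x = √(26² - 9²) = √595
dx/dt = (rope/x) · d(rope)/dt = (26/√595) · (-5) = -26√595/119 m/s
The boat approaches at 26√595/119 ≈ 5.329 m/s.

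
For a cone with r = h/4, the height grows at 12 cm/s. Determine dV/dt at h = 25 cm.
1875π/4 cm³/s

V = (1/3)π(h/4)²h = πh³/48
dV/dt = πh²/16 · 12
At h = 25: dV/dt = 1875π/4 cm³/s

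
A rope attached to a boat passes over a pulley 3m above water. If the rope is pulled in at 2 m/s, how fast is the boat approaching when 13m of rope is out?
13√10/20 ≈ 2.055 m/s

rope² = x² + 3²
x = √(13² - 3²) = 4√10
dx/dt = (rope/x) · d(rope)/dt = (13/(4√10)) · (-2) = -13√10/20 m/s
The boat approaches at 13√10/20 ≈ 2.055 m/s.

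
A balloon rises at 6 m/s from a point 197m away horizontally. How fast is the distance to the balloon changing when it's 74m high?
444√44285/44285 ≈ 2.11 m/s

z² = 197² + y²
z = √(197² + 74²) = √44285
dz/dt = y/z · dy/dt = 74/√44285 · 6 = 444√44285/44285 ≈ 2.11 m/s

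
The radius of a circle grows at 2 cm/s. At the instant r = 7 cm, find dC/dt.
4π cm/s

C = 2πr
dC/dt = 2π · dr/dt = 2π · 2 = 4π cm/s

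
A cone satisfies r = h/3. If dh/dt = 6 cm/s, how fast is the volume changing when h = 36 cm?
864π cm³/s

V = (1/3)π(h/3)²h = πh³/27
dV/dt = πh²/9 · 6
At h = 36: dV/dt = 864π cm³/s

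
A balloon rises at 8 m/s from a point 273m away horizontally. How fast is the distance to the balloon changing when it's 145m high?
580√95554/47777 ≈ 3.753 m/s

z² = 273² + y²
z = √(273² + 145²) = √95554
dz/dt = y/z · dy/dt = 145/√95554 · 8 = 580√95554/47777 ≈ 3.753 m/s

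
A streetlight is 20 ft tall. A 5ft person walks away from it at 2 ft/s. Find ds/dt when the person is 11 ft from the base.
2/3 ft/s

By similar triangles: 20/(x+s) = 5/s
Solving: s = 5x/15
ds/dt = 5/15 · dx/dt = 1/3 · 2 = 2/3 ft/s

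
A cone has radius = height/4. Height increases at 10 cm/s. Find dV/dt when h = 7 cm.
245π/8 cm³/s

V = (1/3)π(h/4)²h = πh³/48
dV/dt = πh²/16 · 10
At h = 7: dV/dt = 245π/8 cm³/s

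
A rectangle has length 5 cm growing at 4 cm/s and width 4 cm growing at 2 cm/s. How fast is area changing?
26 cm²/s

A = lw
dA/dt = w·dl/dt + l·dw/dt = 4·4 + 5·2 = 26 cm²/s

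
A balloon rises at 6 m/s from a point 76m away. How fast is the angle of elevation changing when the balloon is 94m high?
0.031207 rad/s

tan(θ) = y/76
sec²(θ) · dθ/dt = (1/76) · dy/dt
dθ/dt = cos²(θ)/76 · 6 = 76/(76² + 94²) · 6
dθ/dt = 0.031207 rad/s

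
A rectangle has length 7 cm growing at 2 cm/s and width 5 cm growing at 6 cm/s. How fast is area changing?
52 cm²/s

A = lw
dA/dt = w·dl/dt + l·dw/dt = 5·2 + 7·6 = 52 cm²/s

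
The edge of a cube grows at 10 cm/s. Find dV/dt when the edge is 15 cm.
6750 cm³/s

V = s³
dV/dt = 3s² · ds/dt = 3·15²·10 = 6750 cm³/s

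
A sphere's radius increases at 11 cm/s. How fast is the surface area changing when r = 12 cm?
1056π cm²/s

S = 4πr²
dS/dt = dS/dr · dr/dt = 8πr · 11
At r = 12: dS/dt = 1056π cm²/s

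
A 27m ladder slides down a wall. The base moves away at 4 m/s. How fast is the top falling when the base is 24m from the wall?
32√17/17 ≈ 7.761 m/s

x² + y² = 27²
2x·dx/dt + 2y·dy/dt = 0
dy/dt = -x/y · dx/dt = -24/(3√17) · 4 = -32√17/17 m/s
The top is descending at 32√17/17 ≈ 7.761 m/s.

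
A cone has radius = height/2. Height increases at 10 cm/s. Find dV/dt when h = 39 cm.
7605π/2 cm³/s

V = (1/3)π(h/2)²h = πh³/12
dV/dt = πh²/4 · 10
At h = 39: dV/dt = 7605π/2 cm³/s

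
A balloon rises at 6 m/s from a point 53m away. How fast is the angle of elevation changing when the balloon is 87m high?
0.030642 rad/s

tan(θ) = y/53
sec²(θ) · dθ/dt = (1/53) · dy/dt
dθ/dt = cos²(θ)/53 · 6 = 53/(53² + 87²) · 6
dθ/dt = 0.030642 rad/s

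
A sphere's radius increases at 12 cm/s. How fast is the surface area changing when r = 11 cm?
1056π cm²/s

S = 4πr²
dS/dt = dS/dr · dr/dt = 8πr · 12
At r = 11: dS/dt = 1056π cm²/s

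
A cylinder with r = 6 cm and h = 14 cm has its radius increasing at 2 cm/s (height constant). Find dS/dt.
104π cm²/s

S = 2πrh + 2πr² (lateral + bases)
dS/dt = (2πh + 4πr)·dr/dt = (2π·14 + 4π·6)·2
= 104π cm²/s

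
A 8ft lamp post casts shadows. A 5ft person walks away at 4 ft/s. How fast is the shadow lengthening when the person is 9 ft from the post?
20/3 ft/s

By similar triangles: 8/(x+s) = 5/s
Solving: s = 5x/3
ds/dt = 5/3 · dx/dt = 5/3 · 4 = 20/3 ft/s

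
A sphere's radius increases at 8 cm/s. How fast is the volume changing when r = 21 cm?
14112π cm³/s

V = (4/3)πr³
dV/dt = dV/dr · dr/dt = 4πr² · 8
At r = 21: dV/dt = 14112π cm³/s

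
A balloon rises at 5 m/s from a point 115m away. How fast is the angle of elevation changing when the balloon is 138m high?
0.017819 rad/s

tan(θ) = y/115
sec²(θ) · dθ/dt = (1/115) · dy/dt
dθ/dt = cos²(θ)/115 · 5 = 115/(115² + 138²) · 5
dθ/dt = 0.017819 rad/s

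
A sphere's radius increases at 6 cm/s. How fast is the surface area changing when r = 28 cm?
1344π cm²/s

S = 4πr²
dS/dt = dS/dr · dr/dt = 8πr · 6
At r = 28: dS/dt = 1344π cm²/s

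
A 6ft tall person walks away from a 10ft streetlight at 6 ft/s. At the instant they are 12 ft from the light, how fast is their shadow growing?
9 ft/s

By similar triangles: 10/(x+s) = 6/s
Solving: s = 6x/4
ds/dt = 6/4 · dx/dt = 3/2 · 6 = 9 ft/s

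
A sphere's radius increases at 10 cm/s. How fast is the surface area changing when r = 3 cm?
240π cm²/s

S = 4πr²
dS/dt = dS/dr · dr/dt = 8πr · 10
At r = 3: dS/dt = 240π cm²/s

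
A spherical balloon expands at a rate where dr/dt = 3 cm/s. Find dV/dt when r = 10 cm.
1200π cm³/s

V = (4/3)πr³
dV/dt = dV/dr · dr/dt = 4πr² · 3
At r = 10: dV/dt = 1200π cm³/s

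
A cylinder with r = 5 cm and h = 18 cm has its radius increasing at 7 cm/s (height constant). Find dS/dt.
392π cm²/s

S = 2πrh + 2πr² (lateral + bases)
dS/dt = (2πh + 4πr)·dr/dt = (2π·18 + 4π·5)·7
= 392π cm²/s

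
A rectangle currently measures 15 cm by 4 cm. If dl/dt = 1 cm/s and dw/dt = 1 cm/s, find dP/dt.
4 cm/s

P = 2(l + w)
dP/dt = 2(dl/dt + dw/dt) = 2(1 + 1) = 4 cm/s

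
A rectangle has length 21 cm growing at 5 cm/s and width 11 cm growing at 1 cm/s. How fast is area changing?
76 cm²/s

A = lw
dA/dt = w·dl/dt + l·dw/dt = 11·5 + 21·1 = 76 cm²/s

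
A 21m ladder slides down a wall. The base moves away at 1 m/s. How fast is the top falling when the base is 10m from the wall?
10√341/341 ≈ 0.5415 m/s

x² + y² = 21²
2x·dx/dt + 2y·dy/dt = 0
dy/dt = -x/y · dx/dt = -10/√341 · 1 = -10√341/341 m/s
The top is descending at 10√341/341 ≈ 0.5415 m/s.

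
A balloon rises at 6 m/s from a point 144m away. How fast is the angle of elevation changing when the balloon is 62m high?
0.035151 rad/s

tan(θ) = y/144
sec²(θ) · dθ/dt = (1/144) · dy/dt
dθ/dt = cos²(θ)/144 · 6 = 144/(144² + 62²) · 6
dθ/dt = 0.035151 rad/s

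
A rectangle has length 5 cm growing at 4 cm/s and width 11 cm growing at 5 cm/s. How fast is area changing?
69 cm²/s

A = lw
dA/dt = w·dl/dt + l·dw/dt = 11·4 + 5·5 = 69 cm²/s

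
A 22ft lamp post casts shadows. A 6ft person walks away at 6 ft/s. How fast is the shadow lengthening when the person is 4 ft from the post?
9/4 ft/s

By similar triangles: 22/(x+s) = 6/s
Solving: s = 6x/16
ds/dt = 6/16 · dx/dt = 3/8 · 6 = 9/4 ft/s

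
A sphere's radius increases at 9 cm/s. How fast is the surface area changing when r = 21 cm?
1512π cm²/s

S = 4πr²
dS/dt = dS/dr · dr/dt = 8πr · 9
At r = 21: dS/dt = 1512π cm²/s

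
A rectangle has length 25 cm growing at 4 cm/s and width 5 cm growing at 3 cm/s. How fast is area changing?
95 cm²/s

A = lw
dA/dt = w·dl/dt + l·dw/dt = 5·4 + 25·3 = 95 cm²/s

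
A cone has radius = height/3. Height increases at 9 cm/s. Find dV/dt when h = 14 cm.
196π cm³/s

V = (1/3)π(h/3)²h = πh³/27
dV/dt = πh²/9 · 9
At h = 14: dV/dt = 196π cm³/s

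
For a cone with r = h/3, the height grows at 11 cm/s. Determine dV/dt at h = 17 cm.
3179π/9 cm³/s

V = (1/3)π(h/3)²h = πh³/27
dV/dt = πh²/9 · 11
At h = 17: dV/dt = 3179π/9 cm³/s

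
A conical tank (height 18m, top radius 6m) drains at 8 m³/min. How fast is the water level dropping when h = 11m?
72/(121π) ≈ 0.1894 m/min

r/h = 6/18, so r = (1/3)h
V = (1/3)πr²h = (1/3)π((1/3)h)²h = (1/27)πh³
dV/dh = (1/9)πh²
dh/dt = (dV/dt)/(dV/dh) = -8/((1/9)π·11²) = -72/(121π) m/min
The level is dropping at 72/(121π) ≈ 0.1894 m/min.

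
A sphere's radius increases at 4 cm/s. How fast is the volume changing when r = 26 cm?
10816π cm³/s

V = (4/3)πr³
dV/dt = dV/dr · dr/dt = 4πr² · 4
At r = 26: dV/dt = 10816π cm³/s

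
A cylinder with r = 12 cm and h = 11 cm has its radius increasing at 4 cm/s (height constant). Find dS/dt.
280π cm²/s

S = 2πrh + 2πr² (lateral + bases)
dS/dt = (2πh + 4πr)·dr/dt = (2π·11 + 4π·12)·4
= 280π cm²/s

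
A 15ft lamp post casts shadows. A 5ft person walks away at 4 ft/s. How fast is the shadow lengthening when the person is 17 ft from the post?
2 ft/s

By similar triangles: 15/(x+s) = 5/s
Solving: s = 5x/10
ds/dt = 5/10 · dx/dt = 1/2 · 4 = 2 ft/s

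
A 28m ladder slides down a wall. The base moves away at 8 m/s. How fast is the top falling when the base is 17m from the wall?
136√55/165 ≈ 6.113 m/s

x² + y² = 28²
2x·dx/dt + 2y·dy/dt = 0
dy/dt = -x/y · dx/dt = -17/(3√55) · 8 = -136√55/165 m/s
The top is descending at 136√55/165 ≈ 6.113 m/s.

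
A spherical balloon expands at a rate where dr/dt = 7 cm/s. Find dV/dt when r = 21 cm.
12348π cm³/s

V = (4/3)πr³
dV/dt = dV/dr · dr/dt = 4πr² · 7
At r = 21: dV/dt = 12348π cm³/s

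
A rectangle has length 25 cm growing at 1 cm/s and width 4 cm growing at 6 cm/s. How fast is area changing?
154 cm²/s

A = lw
dA/dt = w·dl/dt + l·dw/dt = 4·1 + 25·6 = 154 cm²/s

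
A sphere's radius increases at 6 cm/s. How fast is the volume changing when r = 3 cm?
216π cm³/s

V = (4/3)πr³
dV/dt = dV/dr · dr/dt = 4πr² · 6
At r = 3: dV/dt = 216π cm³/s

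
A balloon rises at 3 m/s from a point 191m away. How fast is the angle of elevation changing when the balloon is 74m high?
0.013657 rad/s

tan(θ) = y/191
sec²(θ) · dθ/dt = (1/191) · dy/dt
dθ/dt = cos²(θ)/191 · 3 = 191/(191² + 74²) · 3
dθ/dt = 0.013657 rad/s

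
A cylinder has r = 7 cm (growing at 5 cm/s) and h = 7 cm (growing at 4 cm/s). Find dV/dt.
686π cm³/s

V = πr²h
dV/dt = 2πrh·dr/dt + πr²·dh/dt
= 2π(7)(7)(5) + π(7)²(4)
= 686π cm³/s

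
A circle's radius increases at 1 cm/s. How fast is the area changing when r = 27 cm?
54π cm²/s

A = πr²
dA/dt = 2πr · dr/dt = 2π(27)(1) = 54π cm²/s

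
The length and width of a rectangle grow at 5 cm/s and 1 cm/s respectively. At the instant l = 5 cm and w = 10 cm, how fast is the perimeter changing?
12 cm/s

P = 2(l + w)
dP/dt = 2(dl/dt + dw/dt) = 2(5 + 1) = 12 cm/s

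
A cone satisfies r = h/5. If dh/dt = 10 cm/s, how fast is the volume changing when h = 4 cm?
32π/5 cm³/s

V = (1/3)π(h/5)²h = πh³/75
dV/dt = πh²/25 · 10
At h = 4: dV/dt = 32π/5 cm³/s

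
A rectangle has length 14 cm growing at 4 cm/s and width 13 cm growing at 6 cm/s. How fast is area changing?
136 cm²/s

A = lw
dA/dt = w·dl/dt + l·dw/dt = 13·4 + 14·6 = 136 cm²/s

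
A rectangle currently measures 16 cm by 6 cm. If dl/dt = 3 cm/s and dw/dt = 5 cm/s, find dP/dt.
16 cm/s

P = 2(l + w)
dP/dt = 2(dl/dt + dw/dt) = 2(3 + 5) = 16 cm/s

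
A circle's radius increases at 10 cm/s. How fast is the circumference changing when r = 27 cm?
20π cm/s

C = 2πr
dC/dt = 2π · dr/dt = 2π · 10 = 20π cm/s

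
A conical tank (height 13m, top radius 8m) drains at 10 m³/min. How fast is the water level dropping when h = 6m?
845/(1152π) ≈ 0.2335 m/min

r/h = 8/13, so r = (8/13)h
V = (1/3)πr²h = (1/3)π((8/13)h)²h = (64/507)πh³
dV/dh = (64/169)πh²
dh/dt = (dV/dt)/(dV/dh) = -10/((64/169)π·6²) = -845/(1152π) m/min
The level is dropping at 845/(1152π) ≈ 0.2335 m/min.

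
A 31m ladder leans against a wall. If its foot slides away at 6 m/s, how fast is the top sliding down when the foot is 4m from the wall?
8√105/105 ≈ 0.7807 m/s

x² + y² = 31²
2x·dx/dt + 2y·dy/dt = 0
dy/dt = -x/y · dx/dt = -4/(3√105) · 6 = -8√105/105 m/s
The top is descending at 8√105/105 ≈ 0.7807 m/s.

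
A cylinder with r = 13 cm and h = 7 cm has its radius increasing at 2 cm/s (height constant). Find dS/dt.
132π cm²/s

S = 2πrh + 2πr² (lateral + bases)
dS/dt = (2πh + 4πr)·dr/dt = (2π·7 + 4π·13)·2
= 132π cm²/s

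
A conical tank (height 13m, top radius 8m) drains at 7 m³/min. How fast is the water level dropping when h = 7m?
169/(448π) ≈ 0.1201 m/min

r/h = 8/13, so r = (8/13)h
V = (1/3)πr²h = (1/3)π((8/13)h)²h = (64/507)πh³
dV/dh = (64/169)πh²
dh/dt = (dV/dt)/(dV/dh) = -7/((64/169)π·7²) = -169/(448π) m/min
The level is dropping at 169/(448π) ≈ 0.1201 m/min.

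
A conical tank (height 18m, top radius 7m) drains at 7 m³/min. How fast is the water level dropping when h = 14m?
81/(343π) ≈ 0.07517 m/min

r/h = 7/18, so r = (7/18)h
V = (1/3)πr²h = (1/3)π((7/18)h)²h = (49/972)πh³
dV/dh = (49/324)πh²
dh/dt = (dV/dt)/(dV/dh) = -7/((49/324)π·14²) = -81/(343π) m/min
The level is dropping at 81/(343π) ≈ 0.07517 m/min.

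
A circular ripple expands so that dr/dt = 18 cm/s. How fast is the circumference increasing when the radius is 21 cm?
36π cm/s

C = 2πr
dC/dt = 2π · dr/dt = 2π · 18 = 36π cm/s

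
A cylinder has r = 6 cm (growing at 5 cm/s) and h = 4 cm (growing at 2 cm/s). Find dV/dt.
312π cm³/s

V = πr²h
dV/dt = 2πrh·dr/dt + πr²·dh/dt
= 2π(6)(4)(5) + π(6)²(2)
= 312π cm³/s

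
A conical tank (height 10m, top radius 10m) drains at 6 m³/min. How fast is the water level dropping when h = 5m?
6/(25π) ≈ 0.07639 m/min

r/h = 10/10, so r = h
V = (1/3)πr²h = (1/3)π(h)²h = (1/3)πh³
dV/dh = πh²
dh/dt = (dV/dt)/(dV/dh) = -6/(π·5²) = -6/(25π) m/min
The level is dropping at 6/(25π) ≈ 0.07639 m/min.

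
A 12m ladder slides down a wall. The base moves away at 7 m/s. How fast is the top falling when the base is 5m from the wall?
5√119/17 ≈ 3.208 m/s

x² + y² = 12²
2x·dx/dt + 2y·dy/dt = 0
dy/dt = -x/y · dx/dt = -5/√119 · 7 = -5√119/17 m/s
The top is descending at 5√119/17 ≈ 3.208 m/s.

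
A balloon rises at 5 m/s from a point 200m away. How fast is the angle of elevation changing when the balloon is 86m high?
0.021099 rad/s

tan(θ) = y/200
sec²(θ) · dθ/dt = (1/200) · dy/dt
dθ/dt = cos²(θ)/200 · 5 = 200/(200² + 86²) · 5
dθ/dt = 0.021099 rad/s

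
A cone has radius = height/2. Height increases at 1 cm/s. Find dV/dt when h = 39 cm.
1521π/4 cm³/s

V = (1/3)π(h/2)²h = πh³/12
dV/dt = πh²/4 · 1
At h = 39: dV/dt = 1521π/4 cm³/s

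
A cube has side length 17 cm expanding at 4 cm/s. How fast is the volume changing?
3468 cm³/s

V = s³
dV/dt = 3s² · ds/dt = 3·17²·4 = 3468 cm³/s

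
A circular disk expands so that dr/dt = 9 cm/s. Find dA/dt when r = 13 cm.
234π cm²/s

A = πr²
dA/dt = 2πr · dr/dt = 2π(13)(9) = 234π cm²/s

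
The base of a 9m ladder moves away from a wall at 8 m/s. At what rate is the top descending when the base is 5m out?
10√14/7 ≈ 5.345 m/s

x² + y² = 9²
2x·dx/dt + 2y·dy/dt = 0
dy/dt = -x/y · dx/dt = -5/(2√14) · 8 = -10√14/7 m/s
The top is descending at 10√14/7 ≈ 5.345 m/s.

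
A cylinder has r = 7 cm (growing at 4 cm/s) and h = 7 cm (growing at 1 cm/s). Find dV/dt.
441π cm³/s

V = πr²h
dV/dt = 2πrh·dr/dt + πr²·dh/dt
= 2π(7)(7)(4) + π(7)²(1)
= 441π cm³/s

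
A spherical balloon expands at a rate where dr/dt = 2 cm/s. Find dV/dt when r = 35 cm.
9800π cm³/s

V = (4/3)πr³
dV/dt = dV/dr · dr/dt = 4πr² · 2
At r = 35: dV/dt = 9800π cm³/s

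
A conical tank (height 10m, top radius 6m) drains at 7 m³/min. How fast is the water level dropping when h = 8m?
175/(576π) ≈ 0.09671 m/min

r/h = 6/10, so r = (3/5)h
V = (1/3)πr²h = (1/3)π((3/5)h)²h = (3/25)πh³
dV/dh = (9/25)πh²
dh/dt = (dV/dt)/(dV/dh) = -7/((9/25)π·8²) = -175/(576π) m/min
The level is dropping at 175/(576π) ≈ 0.09671 m/min.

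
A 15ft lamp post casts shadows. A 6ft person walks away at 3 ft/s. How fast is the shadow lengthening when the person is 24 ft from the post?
2 ft/s

By similar triangles: 15/(x+s) = 6/s
Solving: s = 6x/9
ds/dt = 6/9 · dx/dt = 2/3 · 3 = 2 ft/s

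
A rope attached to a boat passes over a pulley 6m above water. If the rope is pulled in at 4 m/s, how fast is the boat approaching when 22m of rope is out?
11√7/7 ≈ 4.158 m/s

rope² = x² + 6²
x = √(22² - 6²) = 8√7
dx/dt = (rope/x) · d(rope)/dt = (22/(8√7)) · (-4) = -11√7/7 m/s
The boat approaches at 11√7/7 ≈ 4.158 m/s.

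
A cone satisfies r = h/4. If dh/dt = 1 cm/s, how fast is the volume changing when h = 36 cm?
81π cm³/s

V = (1/3)π(h/4)²h = πh³/48
dV/dt = πh²/16 · 1
At h = 36: dV/dt = 81π cm³/s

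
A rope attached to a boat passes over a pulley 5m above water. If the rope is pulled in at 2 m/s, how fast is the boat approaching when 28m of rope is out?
56√759/759 ≈ 2.033 m/s

rope² = x² + 5²
x = √(28² - 5²) = √759
dx/dt = (rope/x) · d(rope)/dt = (28/√759) · (-2) = -56√759/759 m/s
The boat approaches at 56√759/759 ≈ 2.033 m/s.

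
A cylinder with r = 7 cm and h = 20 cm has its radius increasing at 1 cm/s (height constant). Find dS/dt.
68π cm²/s

S = 2πrh + 2πr² (lateral + bases)
dS/dt = (2πh + 4πr)·dr/dt = (2π·20 + 4π·7)·1
= 68π cm²/s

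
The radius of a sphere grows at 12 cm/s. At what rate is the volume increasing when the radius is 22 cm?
23232π cm³/s

V = (4/3)πr³
dV/dt = dV/dr · dr/dt = 4πr² · 12
At r = 22: dV/dt = 23232π cm³/s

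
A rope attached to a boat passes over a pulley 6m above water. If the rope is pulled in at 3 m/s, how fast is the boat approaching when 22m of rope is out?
33√7/28 ≈ 3.118 m/s

rope² = x² + 6²
x = √(22² - 6²) = 8√7
dx/dt = (rope/x) · d(rope)/dt = (22/(8√7)) · (-3) = -33√7/28 m/s
The boat approaches at 33√7/28 ≈ 3.118 m/s.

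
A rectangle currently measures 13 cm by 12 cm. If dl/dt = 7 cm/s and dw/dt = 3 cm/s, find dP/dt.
20 cm/s

P = 2(l + w)
dP/dt = 2(dl/dt + dw/dt) = 2(7 + 3) = 20 cm/s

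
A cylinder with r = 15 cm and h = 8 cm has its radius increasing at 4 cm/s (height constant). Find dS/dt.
304π cm²/s

S = 2πrh + 2πr² (lateral + bases)
dS/dt = (2πh + 4πr)·dr/dt = (2π·8 + 4π·15)·4
= 304π cm²/s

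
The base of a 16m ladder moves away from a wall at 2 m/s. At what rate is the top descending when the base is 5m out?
10√231/231 ≈ 0.658 m/s

x² + y² = 16²
2x·dx/dt + 2y·dy/dt = 0
dy/dt = -x/y · dx/dt = -5/√231 · 2 = -10√231/231 m/s
The top is descending at 10√231/231 ≈ 0.658 m/s.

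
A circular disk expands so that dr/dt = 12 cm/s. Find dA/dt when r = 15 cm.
360π cm²/s

A = πr²
dA/dt = 2πr · dr/dt = 2π(15)(12) = 360π cm²/s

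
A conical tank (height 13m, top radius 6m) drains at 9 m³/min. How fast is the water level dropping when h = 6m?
169/(144π) ≈ 0.3736 m/min

r/h = 6/13, so r = (6/13)h
V = (1/3)πr²h = (1/3)π((6/13)h)²h = (12/169)πh³
dV/dh = (36/169)πh²
dh/dt = (dV/dt)/(dV/dh) = -9/((36/169)π·6²) = -169/(144π) m/min
The level is dropping at 169/(144π) ≈ 0.3736 m/min.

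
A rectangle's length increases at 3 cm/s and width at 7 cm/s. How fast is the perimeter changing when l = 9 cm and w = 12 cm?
20 cm/s

P = 2(l + w)
dP/dt = 2(dl/dt + dw/dt) = 2(3 + 7) = 20 cm/s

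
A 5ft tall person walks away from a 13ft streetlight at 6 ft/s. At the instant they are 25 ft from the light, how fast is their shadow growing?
15/4 ft/s

By similar triangles: 13/(x+s) = 5/s
Solving: s = 5x/8
ds/dt = 5/8 · dx/dt = 5/8 · 6 = 15/4 ft/s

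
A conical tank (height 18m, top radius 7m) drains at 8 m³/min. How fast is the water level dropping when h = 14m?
648/(2401π) ≈ 0.08591 m/min

r/h = 7/18, so r = (7/18)h
V = (1/3)πr²h = (1/3)π((7/18)h)²h = (49/972)πh³
dV/dh = (49/324)πh²
dh/dt = (dV/dt)/(dV/dh) = -8/((49/324)π·14²) = -648/(2401π) m/min
The level is dropping at 648/(2401π) ≈ 0.08591 m/min.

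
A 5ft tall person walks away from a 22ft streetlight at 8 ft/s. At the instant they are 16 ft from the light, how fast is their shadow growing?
40/17 ft/s

By similar triangles: 22/(x+s) = 5/s
Solving: s = 5x/17
ds/dt = 5/17 · dx/dt = 5/17 · 8 = 40/17 ft/s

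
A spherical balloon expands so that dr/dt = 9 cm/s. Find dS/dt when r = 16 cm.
1152π cm²/s

S = 4πr²
dS/dt = dS/dr · dr/dt = 8πr · 9
At r = 16: dS/dt = 1152π cm²/s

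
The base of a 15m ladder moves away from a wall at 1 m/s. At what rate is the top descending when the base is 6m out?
2√21/21 ≈ 0.4364 m/s

x² + y² = 15²
2x·dx/dt + 2y·dy/dt = 0
dy/dt = -x/y · dx/dt = -6/(3√21) · 1 = -2√21/21 m/s
The top is descending at 2√21/21 ≈ 0.4364 m/s.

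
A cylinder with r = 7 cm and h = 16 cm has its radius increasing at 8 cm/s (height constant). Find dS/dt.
480π cm²/s

S = 2πrh + 2πr² (lateral + bases)
dS/dt = (2πh + 4πr)·dr/dt = (2π·16 + 4π·7)·8
= 480π cm²/s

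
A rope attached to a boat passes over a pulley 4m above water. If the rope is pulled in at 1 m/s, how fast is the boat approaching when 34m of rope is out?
17√285/285 ≈ 1.007 m/s

rope² = x² + 4²
x = √(34² - 4²) = 2√285
dx/dt = (rope/x) · d(rope)/dt = (34/(2√285)) · (-1) = -17√285/285 m/s
The boat approaches at 17√285/285 ≈ 1.007 m/s.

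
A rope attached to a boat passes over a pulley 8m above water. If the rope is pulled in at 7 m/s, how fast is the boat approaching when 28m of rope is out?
49√5/15 ≈ 7.304 m/s

rope² = x² + 8²
x = √(28² - 8²) = 12√5
dx/dt = (rope/x) · d(rope)/dt = (28/(12√5)) · (-7) = -49√5/15 m/s
The boat approaches at 49√5/15 ≈ 7.304 m/s.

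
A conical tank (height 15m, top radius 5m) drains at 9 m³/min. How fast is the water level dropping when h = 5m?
81/(25π) ≈ 1.031 m/min

r/h = 5/15, so r = (1/3)h
V = (1/3)πr²h = (1/3)π((1/3)h)²h = (1/27)πh³
dV/dh = (1/9)πh²
dh/dt = (dV/dt)/(dV/dh) = -9/((1/9)π·5²) = -81/(25π) m/min
The level is dropping at 81/(25π) ≈ 1.031 m/min.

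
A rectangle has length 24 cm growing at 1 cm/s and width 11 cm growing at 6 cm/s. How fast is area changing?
155 cm²/s

A = lw
dA/dt = w·dl/dt + l·dw/dt = 11·1 + 24·6 = 155 cm²/s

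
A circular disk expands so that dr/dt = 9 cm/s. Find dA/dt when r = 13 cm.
234π cm²/s

A = πr²
dA/dt = 2πr · dr/dt = 2π(13)(9) = 234π cm²/s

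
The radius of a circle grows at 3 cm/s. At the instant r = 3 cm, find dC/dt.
6π cm/s

C = 2πr
dC/dt = 2π · dr/dt = 2π · 3 = 6π cm/s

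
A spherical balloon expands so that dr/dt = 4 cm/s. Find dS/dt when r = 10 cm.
320π cm²/s

S = 4πr²
dS/dt = dS/dr · dr/dt = 8πr · 4
At r = 10: dS/dt = 320π cm²/s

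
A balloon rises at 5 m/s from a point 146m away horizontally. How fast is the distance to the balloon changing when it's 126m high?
315√9298/9298 ≈ 3.267 m/s

z² = 146² + y²
z = √(146² + 126²) = 2√9298
dz/dt = y/z · dy/dt = 126/(2√9298) · 5 = 315√9298/9298 ≈ 3.267 m/s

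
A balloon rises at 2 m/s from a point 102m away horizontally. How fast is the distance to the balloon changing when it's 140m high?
140√7501/7501 ≈ 1.616 m/s

z² = 102² + y²
z = √(102² + 140²) = 2√7501
dz/dt = y/z · dy/dt = 140/(2√7501) · 2 = 140√7501/7501 ≈ 1.616 m/s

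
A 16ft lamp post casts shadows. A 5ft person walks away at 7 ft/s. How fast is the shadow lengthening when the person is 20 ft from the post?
35/11 ft/s

By similar triangles: 16/(x+s) = 5/s
Solving: s = 5x/11
ds/dt = 5/11 · dx/dt = 5/11 · 7 = 35/11 ft/s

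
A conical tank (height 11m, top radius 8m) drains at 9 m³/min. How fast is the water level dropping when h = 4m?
1089/(1024π) ≈ 0.3385 m/min

r/h = 8/11, so r = (8/11)h
V = (1/3)πr²h = (1/3)π((8/11)h)²h = (64/363)πh³
dV/dh = (64/121)πh²
dh/dt = (dV/dt)/(dV/dh) = -9/((64/121)π·4²) = -1089/(1024π) m/min
The level is dropping at 1089/(1024π) ≈ 0.3385 m/min.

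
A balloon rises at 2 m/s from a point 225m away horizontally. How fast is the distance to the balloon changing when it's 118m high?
236√64549/64549 ≈ 0.9289 m/s

z² = 225² + y²
z = √(225² + 118²) = √64549
dz/dt = y/z · dy/dt = 118/√64549 · 2 = 236√64549/64549 ≈ 0.9289 m/s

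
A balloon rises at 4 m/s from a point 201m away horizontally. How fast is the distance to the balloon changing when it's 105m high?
70√5714/2857 ≈ 1.852 m/s

z² = 201² + y²
z = √(201² + 105²) = 3√5714
dz/dt = y/z · dy/dt = 105/(3√5714) · 4 = 70√5714/2857 ≈ 1.852 m/s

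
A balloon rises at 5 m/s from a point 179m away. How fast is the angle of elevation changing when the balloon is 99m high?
0.02139 rad/s

tan(θ) = y/179
sec²(θ) · dθ/dt = (1/179) · dy/dt
dθ/dt = cos²(θ)/179 · 5 = 179/(179² + 99²) · 5
dθ/dt = 0.02139 rad/s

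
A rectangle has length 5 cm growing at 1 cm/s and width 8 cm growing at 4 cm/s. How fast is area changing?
28 cm²/s

A = lw
dA/dt = w·dl/dt + l·dw/dt = 8·1 + 5·4 = 28 cm²/s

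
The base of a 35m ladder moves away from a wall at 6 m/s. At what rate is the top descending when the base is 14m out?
4√21/7 ≈ 2.619 m/s

x² + y² = 35²
2x·dx/dt + 2y·dy/dt = 0
dy/dt = -x/y · dx/dt = -14/(7√21) · 6 = -4√21/7 m/s
The top is descending at 4√21/7 ≈ 2.619 m/s.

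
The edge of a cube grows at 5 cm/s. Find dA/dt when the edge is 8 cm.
480 cm²/s

A = 6s²
dA/dt = 12s · ds/dt = 12·8·5 = 480 cm²/s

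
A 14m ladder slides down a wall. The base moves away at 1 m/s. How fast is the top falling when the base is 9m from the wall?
9√115/115 ≈ 0.8393 m/s

x² + y² = 14²
2x·dx/dt + 2y·dy/dt = 0
dy/dt = -x/y · dx/dt = -9/√115 · 1 = -9√115/115 m/s
The top is descending at 9√115/115 ≈ 0.8393 m/s.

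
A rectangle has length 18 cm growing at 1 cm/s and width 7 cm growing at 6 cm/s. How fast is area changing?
115 cm²/s

A = lw
dA/dt = w·dl/dt + l·dw/dt = 7·1 + 18·6 = 115 cm²/s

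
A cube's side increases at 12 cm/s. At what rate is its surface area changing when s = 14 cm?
2016 cm²/s

A = 6s²
dA/dt = 12s · ds/dt = 12·14·12 = 2016 cm²/s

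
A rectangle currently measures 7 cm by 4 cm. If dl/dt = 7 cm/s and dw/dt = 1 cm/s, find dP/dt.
16 cm/s

P = 2(l + w)
dP/dt = 2(dl/dt + dw/dt) = 2(7 + 1) = 16 cm/s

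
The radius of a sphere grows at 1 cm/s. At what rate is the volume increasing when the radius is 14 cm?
784π cm³/s

V = (4/3)πr³
dV/dt = dV/dr · dr/dt = 4πr² · 1
At r = 14: dV/dt = 784π cm³/s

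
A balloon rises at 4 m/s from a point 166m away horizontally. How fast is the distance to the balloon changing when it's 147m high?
588√49165/49165 ≈ 2.652 m/s

z² = 166² + y²
z = √(166² + 147²) = √49165
dz/dt = y/z · dy/dt = 147/√49165 · 4 = 588√49165/49165 ≈ 2.652 m/s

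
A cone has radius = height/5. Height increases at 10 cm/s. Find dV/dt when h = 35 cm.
490π cm³/s

V = (1/3)π(h/5)²h = πh³/75
dV/dt = πh²/25 · 10
At h = 35: dV/dt = 490π cm³/s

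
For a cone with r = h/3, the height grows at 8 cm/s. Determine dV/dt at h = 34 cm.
9248π/9 cm³/s

V = (1/3)π(h/3)²h = πh³/27
dV/dt = πh²/9 · 8
At h = 34: dV/dt = 9248π/9 cm³/s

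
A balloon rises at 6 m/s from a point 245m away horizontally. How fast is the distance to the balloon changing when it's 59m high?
177√63506/31753 ≈ 1.405 m/s

z² = 245² + y²
z = √(245² + 59²) = √63506
dz/dt = y/z · dy/dt = 59/√63506 · 6 = 177√63506/31753 ≈ 1.405 m/s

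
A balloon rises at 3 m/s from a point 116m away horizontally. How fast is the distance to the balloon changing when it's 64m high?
48√1097/1097 ≈ 1.449 m/s

z² = 116² + y²
z = √(116² + 64²) = 4√1097
dz/dt = y/z · dy/dt = 64/(4√1097) · 3 = 48√1097/1097 ≈ 1.449 m/s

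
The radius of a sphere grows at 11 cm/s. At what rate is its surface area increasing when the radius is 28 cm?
2464π cm²/s

S = 4πr²
dS/dt = dS/dr · dr/dt = 8πr · 11
At r = 28: dS/dt = 2464π cm²/s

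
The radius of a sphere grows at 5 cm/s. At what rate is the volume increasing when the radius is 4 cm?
320π cm³/s

V = (4/3)πr³
dV/dt = dV/dr · dr/dt = 4πr² · 5
At r = 4: dV/dt = 320π cm³/s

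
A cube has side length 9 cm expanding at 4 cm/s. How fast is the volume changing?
972 cm³/s

V = s³
dV/dt = 3s² · ds/dt = 3·9²·4 = 972 cm³/s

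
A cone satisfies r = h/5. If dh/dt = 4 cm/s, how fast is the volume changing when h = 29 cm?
3364π/25 cm³/s

V = (1/3)π(h/5)²h = πh³/75
dV/dt = πh²/25 · 4
At h = 29: dV/dt = 3364π/25 cm³/s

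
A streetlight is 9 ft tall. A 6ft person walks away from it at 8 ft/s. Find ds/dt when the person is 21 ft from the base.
16 ft/s

By similar triangles: 9/(x+s) = 6/s
Solving: s = 6x/3
ds/dt = 6/3 · dx/dt = 2 · 8 = 16 ft/s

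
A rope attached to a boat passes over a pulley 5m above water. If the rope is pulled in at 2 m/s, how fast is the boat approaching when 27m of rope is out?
27√11/44 ≈ 2.035 m/s

rope² = x² + 5²
x = √(27² - 5²) = 8√11
dx/dt = (rope/x) · d(rope)/dt = (27/(8√11)) · (-2) = -27√11/44 m/s
The boat approaches at 27√11/44 ≈ 2.035 m/s.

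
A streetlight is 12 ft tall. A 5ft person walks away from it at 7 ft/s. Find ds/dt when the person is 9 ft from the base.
5 ft/s

By similar triangles: 12/(x+s) = 5/s
Solving: s = 5x/7
ds/dt = 5/7 · dx/dt = 5/7 · 7 = 5 ft/s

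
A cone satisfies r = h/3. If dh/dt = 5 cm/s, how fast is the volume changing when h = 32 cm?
5120π/9 cm³/s

V = (1/3)π(h/3)²h = πh³/27
dV/dt = πh²/9 · 5
At h = 32: dV/dt = 5120π/9 cm³/s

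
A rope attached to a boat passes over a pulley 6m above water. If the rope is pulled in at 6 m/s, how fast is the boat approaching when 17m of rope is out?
102√253/253 ≈ 6.413 m/s

rope² = x² + 6²
x = √(17² - 6²) = √253
dx/dt = (rope/x) · d(rope)/dt = (17/√253) · (-6) = -102√253/253 m/s
The boat approaches at 102√253/253 ≈ 6.413 m/s.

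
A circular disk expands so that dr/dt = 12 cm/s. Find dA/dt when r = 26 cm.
624π cm²/s

A = πr²
dA/dt = 2πr · dr/dt = 2π(26)(12) = 624π cm²/s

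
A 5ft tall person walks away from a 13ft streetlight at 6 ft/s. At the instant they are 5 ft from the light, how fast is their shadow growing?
15/4 ft/s

By similar triangles: 13/(x+s) = 5/s
Solving: s = 5x/8
ds/dt = 5/8 · dx/dt = 5/8 · 6 = 15/4 ft/s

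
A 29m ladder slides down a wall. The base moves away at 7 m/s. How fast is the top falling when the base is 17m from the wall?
119√138/276 ≈ 5.065 m/s

x² + y² = 29²
2x·dx/dt + 2y·dy/dt = 0
dy/dt = -x/y · dx/dt = -17/(2√138) · 7 = -119√138/276 m/s
The top is descending at 119√138/276 ≈ 5.065 m/s.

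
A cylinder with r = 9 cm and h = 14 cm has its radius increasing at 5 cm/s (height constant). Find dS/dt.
320π cm²/s

S = 2πrh + 2πr² (lateral + bases)
dS/dt = (2πh + 4πr)·dr/dt = (2π·14 + 4π·9)·5
= 320π cm²/s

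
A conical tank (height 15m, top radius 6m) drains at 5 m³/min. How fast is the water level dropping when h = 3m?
125/(36π) ≈ 1.105 m/min

r/h = 6/15, so r = (2/5)h
V = (1/3)πr²h = (1/3)π((2/5)h)²h = (4/75)πh³
dV/dh = (4/25)πh²
dh/dt = (dV/dt)/(dV/dh) = -5/((4/25)π·3²) = -125/(36π) m/min
The level is dropping at 125/(36π) ≈ 1.105 m/min.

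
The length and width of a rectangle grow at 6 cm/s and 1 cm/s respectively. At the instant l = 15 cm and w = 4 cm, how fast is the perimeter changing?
14 cm/s

P = 2(l + w)
dP/dt = 2(dl/dt + dw/dt) = 2(6 + 1) = 14 cm/s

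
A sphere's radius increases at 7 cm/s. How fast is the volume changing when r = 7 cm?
1372π cm³/s

V = (4/3)πr³
dV/dt = dV/dr · dr/dt = 4πr² · 7
At r = 7: dV/dt = 1372π cm³/s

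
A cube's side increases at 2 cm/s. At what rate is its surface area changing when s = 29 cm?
696 cm²/s

A = 6s²
dA/dt = 12s · ds/dt = 12·29·2 = 696 cm²/s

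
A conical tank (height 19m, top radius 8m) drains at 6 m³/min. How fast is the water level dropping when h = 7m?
1083/(1568π) ≈ 0.2199 m/min

r/h = 8/19, so r = (8/19)h
V = (1/3)πr²h = (1/3)π((8/19)h)²h = (64/1083)πh³
dV/dh = (64/361)πh²
dh/dt = (dV/dt)/(dV/dh) = -6/((64/361)π·7²) = -1083/(1568π) m/min
The level is dropping at 1083/(1568π) ≈ 0.2199 m/min.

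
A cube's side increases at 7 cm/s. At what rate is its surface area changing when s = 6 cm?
504 cm²/s

A = 6s²
dA/dt = 12s · ds/dt = 12·6·7 = 504 cm²/s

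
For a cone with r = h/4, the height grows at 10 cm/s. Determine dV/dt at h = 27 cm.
3645π/8 cm³/s

V = (1/3)π(h/4)²h = πh³/48
dV/dt = πh²/16 · 10
At h = 27: dV/dt = 3645π/8 cm³/s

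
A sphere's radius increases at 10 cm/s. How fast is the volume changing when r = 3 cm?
360π cm³/s

V = (4/3)πr³
dV/dt = dV/dr · dr/dt = 4πr² · 10
At r = 3: dV/dt = 360π cm³/s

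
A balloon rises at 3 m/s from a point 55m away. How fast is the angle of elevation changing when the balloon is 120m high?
0.009469 rad/s

tan(θ) = y/55
sec²(θ) · dθ/dt = (1/55) · dy/dt
dθ/dt = cos²(θ)/55 · 3 = 55/(55² + 120²) · 3
dθ/dt = 0.009469 rad/s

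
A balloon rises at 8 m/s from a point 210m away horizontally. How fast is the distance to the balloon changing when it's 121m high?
968√58741/58741 ≈ 3.994 m/s

z² = 210² + y²
z = √(210² + 121²) = √58741
dz/dt = y/z · dy/dt = 121/√58741 · 8 = 968√58741/58741 ≈ 3.994 m/s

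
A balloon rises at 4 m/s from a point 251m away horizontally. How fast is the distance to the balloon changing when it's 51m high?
102√65602/32801 ≈ 0.7965 m/s

z² = 251² + y²
z = √(251² + 51²) = √65602
dz/dt = y/z · dy/dt = 51/√65602 · 4 = 102√65602/32801 ≈ 0.7965 m/s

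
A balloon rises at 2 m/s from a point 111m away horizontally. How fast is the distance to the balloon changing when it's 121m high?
121√26962/13481 ≈ 1.474 m/s

z² = 111² + y²
z = √(111² + 121²) = √26962
dz/dt = y/z · dy/dt = 121/√26962 · 2 = 121√26962/13481 ≈ 1.474 m/s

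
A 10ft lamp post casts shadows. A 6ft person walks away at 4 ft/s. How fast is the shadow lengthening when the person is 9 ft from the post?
6 ft/s

By similar triangles: 10/(x+s) = 6/s
Solving: s = 6x/4
ds/dt = 6/4 · dx/dt = 3/2 · 4 = 6 ft/s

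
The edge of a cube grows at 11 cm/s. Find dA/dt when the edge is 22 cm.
2904 cm²/s

A = 6s²
dA/dt = 12s · ds/dt = 12·22·11 = 2904 cm²/s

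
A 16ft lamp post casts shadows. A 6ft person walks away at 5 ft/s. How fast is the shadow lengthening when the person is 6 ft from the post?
3 ft/s

By similar triangles: 16/(x+s) = 6/s
Solving: s = 6x/10
ds/dt = 6/10 · dx/dt = 3/5 · 5 = 3 ft/s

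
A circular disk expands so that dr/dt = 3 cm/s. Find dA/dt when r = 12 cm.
72π cm²/s

A = πr²
dA/dt = 2πr · dr/dt = 2π(12)(3) = 72π cm²/s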